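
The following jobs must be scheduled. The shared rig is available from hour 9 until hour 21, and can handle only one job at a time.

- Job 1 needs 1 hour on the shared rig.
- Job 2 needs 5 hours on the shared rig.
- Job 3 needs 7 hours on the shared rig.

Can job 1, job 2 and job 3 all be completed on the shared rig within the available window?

The shared rig window is 21 − 9 = 12 hours.
Running back to back, the jobs need 1 + 5 + 7 = 13 hours on the shared rig.
Since 13 > 12, they cannot all fit.

No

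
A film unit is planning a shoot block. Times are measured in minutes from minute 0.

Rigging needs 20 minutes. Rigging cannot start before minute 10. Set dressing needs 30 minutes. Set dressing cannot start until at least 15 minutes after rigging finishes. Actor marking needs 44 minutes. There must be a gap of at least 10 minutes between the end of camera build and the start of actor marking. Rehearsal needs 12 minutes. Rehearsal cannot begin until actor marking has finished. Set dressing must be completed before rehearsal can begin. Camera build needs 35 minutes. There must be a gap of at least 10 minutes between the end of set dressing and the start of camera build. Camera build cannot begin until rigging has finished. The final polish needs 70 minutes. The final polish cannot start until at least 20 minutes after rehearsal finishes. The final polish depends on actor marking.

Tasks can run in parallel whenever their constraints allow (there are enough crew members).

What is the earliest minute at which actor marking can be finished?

174

Rigging cannot begin until its own release at minute 10. It runs from minute 10 to 10 + 20 = minute 30.
After rigging (finishes minute 30, plus 15-minute gap → minute 45), set dressing can start at minute 45 and finishes at minute 75.
Camera build cannot start until set dressing (finishes minute 75, plus 10-minute gap → minute 85); rigging (finishes minute 30). The controlling bound is minute 85, so camera build finishes at 85 + 35 = minute 120.
Actor marking waits on camera build (finishes minute 120, plus 10-minute gap → minute 130), so it starts at minute 130 and finishes at 130 + 44 = minute 174.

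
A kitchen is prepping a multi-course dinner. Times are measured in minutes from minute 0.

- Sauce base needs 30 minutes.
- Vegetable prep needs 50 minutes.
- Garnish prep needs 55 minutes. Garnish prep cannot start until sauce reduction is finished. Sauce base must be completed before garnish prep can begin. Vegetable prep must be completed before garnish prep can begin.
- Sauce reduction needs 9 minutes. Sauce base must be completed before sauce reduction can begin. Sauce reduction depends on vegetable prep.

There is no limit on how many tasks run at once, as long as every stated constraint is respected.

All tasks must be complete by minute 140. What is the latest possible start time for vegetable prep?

26

Garnish prep must finish by minute 140; it takes 55 minutes, so it must start by 140 − 55 = minute 85.
Sauce reduction must finish before garnish prep (must start by minute 85). With a 9-minute duration, sauce reduction must start by 85 − 9 = minute 76.
For vegetable prep: sauce reduction (must start by minute 76); garnish prep (must start by minute 85). The most restrictive is minute 76; with a 50-minute duration, vegetable prep must start by minute 26.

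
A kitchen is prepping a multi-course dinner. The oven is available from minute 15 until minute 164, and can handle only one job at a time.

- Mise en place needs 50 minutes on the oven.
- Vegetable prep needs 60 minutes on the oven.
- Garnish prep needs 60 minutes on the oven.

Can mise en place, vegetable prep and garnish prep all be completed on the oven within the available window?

No

The oven window is 164 − 15 = 149 minutes.
Running back to back, the jobs need 50 + 60 + 60 = 170 minutes on the oven.
Since 170 > 149, they cannot all fit.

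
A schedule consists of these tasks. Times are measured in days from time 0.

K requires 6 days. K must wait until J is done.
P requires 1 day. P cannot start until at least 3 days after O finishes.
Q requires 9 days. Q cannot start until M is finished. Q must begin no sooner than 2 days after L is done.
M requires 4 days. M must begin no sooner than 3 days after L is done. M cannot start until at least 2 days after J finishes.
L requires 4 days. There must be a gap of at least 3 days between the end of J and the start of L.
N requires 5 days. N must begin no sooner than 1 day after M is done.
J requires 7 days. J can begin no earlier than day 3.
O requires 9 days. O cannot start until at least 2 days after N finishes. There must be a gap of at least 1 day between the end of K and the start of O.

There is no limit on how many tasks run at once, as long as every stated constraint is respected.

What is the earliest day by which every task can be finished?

45

J cannot begin until its own release at day 3. It runs from day 3 to 3 + 7 = day 10.
L cannot begin until J (finishes day 10, plus 3-day gap → day 13). It runs from day 13 to 13 + 4 = day 17.
For M: L (finishes day 17, plus 3-day gap → day 20); J (finishes day 10, plus 2-day gap → day 12). Taking the maximum gives a start of day 20, and it finishes at 20 + 4 = day 24.
For Q: M (finishes day 24); L (finishes day 17, plus 2-day gap → day 19). Taking the maximum gives a start of day 24, and it finishes at 24 + 9 = day 33.
N cannot begin until M (finishes day 24, plus 1-day gap → day 25). It runs from day 25 to 25 + 5 = day 30.
K cannot begin until J (finishes day 10). It runs from day 10 to 10 + 6 = day 16.
O cannot start until N (finishes day 30, plus 2-day gap → day 32); K (finishes day 16, plus 1-day gap → day 17). The controlling bound is day 32, so O finishes at 32 + 9 = day 41.
After O (finishes day 41, plus 3-day gap → day 44), P can start at day 44 and finishes at day 45.
All tasks are finished once the last one completes. Finish times: J at 10, K at 16, L at 17, M at 24, N at 30, O at 41, P at 45, Q at 33. The latest is day 45.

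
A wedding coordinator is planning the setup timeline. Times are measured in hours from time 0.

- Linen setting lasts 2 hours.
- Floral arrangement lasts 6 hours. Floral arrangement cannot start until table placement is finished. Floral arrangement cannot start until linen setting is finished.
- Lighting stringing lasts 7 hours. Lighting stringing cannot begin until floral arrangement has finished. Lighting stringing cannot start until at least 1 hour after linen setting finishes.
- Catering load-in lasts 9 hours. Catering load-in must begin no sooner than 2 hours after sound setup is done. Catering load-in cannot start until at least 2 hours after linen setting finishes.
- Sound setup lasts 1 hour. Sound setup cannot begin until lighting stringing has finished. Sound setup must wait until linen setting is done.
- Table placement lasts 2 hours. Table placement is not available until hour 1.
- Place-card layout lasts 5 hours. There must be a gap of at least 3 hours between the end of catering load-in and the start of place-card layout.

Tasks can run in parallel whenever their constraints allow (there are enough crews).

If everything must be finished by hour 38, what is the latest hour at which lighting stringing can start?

11

Place-card layout has no dependents, so it just needs to finish by hour 38. Starting by 38 − 5 = hour 33 achieves that.
Catering load-in feeds into place-card layout (must start by hour 33, minus 3-hour gap → hour 30); so catering load-in must finish by hour 30 and therefore start by hour 21.
Since catering load-in (must start by hour 21, minus 2-hour gap → hour 19) depends on it, sound setup must finish by hour 19. Backing off its 1-hour duration gives a latest start of hour 18.
Lighting stringing must finish before sound setup (must start by hour 18). With a 7-hour duration, lighting stringing must start by 18 − 7 = hour 11.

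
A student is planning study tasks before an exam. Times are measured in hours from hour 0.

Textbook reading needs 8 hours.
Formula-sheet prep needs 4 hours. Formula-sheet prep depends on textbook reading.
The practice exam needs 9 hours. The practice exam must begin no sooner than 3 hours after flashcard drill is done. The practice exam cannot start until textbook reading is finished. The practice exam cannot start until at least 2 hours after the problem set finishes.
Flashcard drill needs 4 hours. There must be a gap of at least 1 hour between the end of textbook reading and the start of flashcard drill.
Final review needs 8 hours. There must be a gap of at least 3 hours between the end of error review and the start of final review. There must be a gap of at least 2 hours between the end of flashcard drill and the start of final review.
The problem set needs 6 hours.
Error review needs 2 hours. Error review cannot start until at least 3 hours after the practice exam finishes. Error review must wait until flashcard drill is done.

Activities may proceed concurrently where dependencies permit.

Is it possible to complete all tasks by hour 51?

Nothing blocks the problem set, so it runs from hour 0 to hour 6.
Textbook reading has no prerequisites, so it starts at hour 0 and finishes at hour 8.
Formula-sheet prep cannot begin until textbook reading (finishes hour 8). It runs from hour 8 to 8 + 4 = hour 12.
Flashcard drill cannot begin until textbook reading (finishes hour 8, plus 1-hour gap → hour 9). It runs from hour 9 to 9 + 4 = hour 13.
The practice exam needs all of flashcard drill (finishes hour 13, plus 3-hour gap → hour 16); textbook reading (finishes hour 8); the problem set (finishes hour 6, plus 2-hour gap → hour 8). That puts its earliest start at hour 16; it finishes at 16 + 9 = hour 25.
For error review: the practice exam (finishes hour 25, plus 3-hour gap → hour 28); flashcard drill (finishes hour 13). Taking the maximum gives a start of hour 28, and it finishes at 28 + 2 = hour 30.
For final review: error review (finishes hour 30, plus 3-hour gap → hour 33); flashcard drill (finishes hour 13, plus 2-hour gap → hour 15). Taking the maximum gives a start of hour 33, and it finishes at 33 + 8 = hour 41.
Every task is finished by hour 41, which is no later than the deadline of 51, so the schedule is feasible.

Yes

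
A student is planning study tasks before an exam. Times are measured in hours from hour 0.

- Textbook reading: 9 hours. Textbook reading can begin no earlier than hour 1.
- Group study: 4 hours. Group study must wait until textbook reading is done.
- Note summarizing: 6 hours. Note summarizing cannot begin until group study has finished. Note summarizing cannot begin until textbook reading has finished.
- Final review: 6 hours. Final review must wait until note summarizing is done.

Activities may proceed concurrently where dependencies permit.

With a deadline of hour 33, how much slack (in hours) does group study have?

After its own release at hour 1, textbook reading can start at hour 1 and finishes at hour 10.
After textbook reading (finishes hour 10), group study can start at hour 10 and finishes at hour 14.

Working backward from the deadline:
Final review has no dependents, so it just needs to finish by hour 33. Starting by 33 − 6 = hour 27 achieves that.
Note summarizing feeds into final review (must start by hour 27); so note summarizing must finish by hour 27 and therefore start by hour 21.
Group study must finish before note summarizing (must start by hour 21). With a 4-hour duration, group study must start by 21 − 4 = hour 17.
So group study can start as early as hour 10 and as late as hour 17, giving 17 − 10 = 7 hours of slack.

7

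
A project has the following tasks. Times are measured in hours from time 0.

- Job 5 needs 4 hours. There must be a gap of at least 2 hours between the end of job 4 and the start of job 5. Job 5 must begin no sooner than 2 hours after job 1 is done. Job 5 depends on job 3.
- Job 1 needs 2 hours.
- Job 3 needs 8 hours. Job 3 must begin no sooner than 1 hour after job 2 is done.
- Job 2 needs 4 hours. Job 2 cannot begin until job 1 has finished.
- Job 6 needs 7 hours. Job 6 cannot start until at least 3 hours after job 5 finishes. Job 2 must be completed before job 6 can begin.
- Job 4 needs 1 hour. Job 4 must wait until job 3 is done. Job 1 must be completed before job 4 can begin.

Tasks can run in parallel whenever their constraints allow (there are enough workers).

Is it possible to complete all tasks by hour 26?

Job 1 has no prerequisites, so it starts at hour 0 and finishes at hour 2.
Job 2 cannot begin until job 1 (finishes hour 2). It runs from hour 2 to 2 + 4 = hour 6.
Job 3 waits on job 2 (finishes hour 6, plus 1-hour gap → hour 7), so it starts at hour 7 and finishes at 7 + 8 = hour 15.
Job 4 has to wait for job 3 (finishes hour 15); job 1 (finishes hour 2). The latest of these is hour 15, so job 4 runs hour 15 to 15 + 1 = hour 16.
Job 5 has to wait for job 4 (finishes hour 16, plus 2-hour gap → hour 18); job 1 (finishes hour 2, plus 2-hour gap → hour 4); job 3 (finishes hour 15). The latest of these is hour 18, so job 5 runs hour 18 to 18 + 4 = hour 22.
Job 6 has to wait for job 5 (finishes hour 22, plus 3-hour gap → hour 25); job 2 (finishes hour 6). The latest of these is hour 25, so job 6 runs hour 25 to 25 + 7 = hour 32.
The earliest everything can be done is hour 32, which is after the deadline of 26, so it is not possible.

No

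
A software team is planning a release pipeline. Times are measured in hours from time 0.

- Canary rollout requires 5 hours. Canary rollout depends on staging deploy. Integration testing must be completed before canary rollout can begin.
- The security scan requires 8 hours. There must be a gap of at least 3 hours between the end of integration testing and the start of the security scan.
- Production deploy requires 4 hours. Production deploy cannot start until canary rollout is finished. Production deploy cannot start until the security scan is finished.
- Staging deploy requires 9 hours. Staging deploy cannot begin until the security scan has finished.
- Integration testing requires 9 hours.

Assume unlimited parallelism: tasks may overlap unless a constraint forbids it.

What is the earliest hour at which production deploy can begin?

34

Nothing blocks integration testing, so it runs from hour 0 to hour 9.
The security scan waits on integration testing (finishes hour 9, plus 3-hour gap → hour 12), so it starts at hour 12 and finishes at 12 + 8 = hour 20.
Staging deploy cannot begin until the security scan (finishes hour 20). It runs from hour 20 to 20 + 9 = hour 29.
Canary rollout cannot start until staging deploy (finishes hour 29); integration testing (finishes hour 9). The controlling bound is hour 29, so canary rollout finishes at 29 + 5 = hour 34.
Production deploy waits on canary rollout (finishes hour 34); the security scan (finishes hour 20). The latest of these is hour 34, which is the earliest production deploy can start.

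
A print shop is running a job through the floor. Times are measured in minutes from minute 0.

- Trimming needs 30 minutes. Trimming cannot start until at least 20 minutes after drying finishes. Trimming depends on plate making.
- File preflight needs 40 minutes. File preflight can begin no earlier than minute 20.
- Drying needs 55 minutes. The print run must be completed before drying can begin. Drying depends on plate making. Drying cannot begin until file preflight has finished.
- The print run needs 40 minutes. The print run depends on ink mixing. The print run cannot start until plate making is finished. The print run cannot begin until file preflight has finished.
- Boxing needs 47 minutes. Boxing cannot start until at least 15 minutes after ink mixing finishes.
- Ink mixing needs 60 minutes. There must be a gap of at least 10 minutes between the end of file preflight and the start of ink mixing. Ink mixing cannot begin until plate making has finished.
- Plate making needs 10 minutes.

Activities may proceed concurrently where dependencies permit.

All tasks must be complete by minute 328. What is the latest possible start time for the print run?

To finish by minute 328, trimming (duration 30) must start no later than minute 298.
Drying must finish before trimming (must start by minute 298, minus 20-minute gap → minute 278). With a 55-minute duration, drying must start by 278 − 55 = minute 223.
Since drying (must start by minute 223) depends on it, the print run must finish by minute 223. Backing off its 40-minute duration gives a latest start of minute 183.

183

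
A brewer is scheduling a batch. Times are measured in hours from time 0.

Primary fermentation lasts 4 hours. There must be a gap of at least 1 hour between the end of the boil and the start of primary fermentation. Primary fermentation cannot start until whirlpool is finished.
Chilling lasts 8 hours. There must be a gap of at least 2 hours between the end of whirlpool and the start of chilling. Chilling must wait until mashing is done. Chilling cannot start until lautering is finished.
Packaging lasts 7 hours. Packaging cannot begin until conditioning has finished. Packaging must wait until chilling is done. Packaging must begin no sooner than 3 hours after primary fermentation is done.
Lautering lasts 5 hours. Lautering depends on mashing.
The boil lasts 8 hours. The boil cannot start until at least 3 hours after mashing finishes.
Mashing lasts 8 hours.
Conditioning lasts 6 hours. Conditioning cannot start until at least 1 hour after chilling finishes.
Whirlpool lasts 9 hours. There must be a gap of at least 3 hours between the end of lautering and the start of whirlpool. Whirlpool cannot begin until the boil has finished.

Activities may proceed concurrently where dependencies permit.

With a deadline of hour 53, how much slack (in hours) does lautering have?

Nothing blocks mashing, so it runs from hour 0 to hour 8.
Lautering cannot begin until mashing (finishes hour 8). It runs from hour 8 to 8 + 5 = hour 13.

Working backward from the deadline:
Nothing follows packaging; the deadline of hour 53 is its only limit. It must start by 53 − 7 = hour 46.
Conditioning has to be done before packaging (must start by hour 46). That means finishing by hour 46, i.e. starting by 46 − 6 = hour 40.
Chilling has several dependents: conditioning (must start by hour 40, minus 1-hour gap → hour 39); packaging (must start by hour 46). The earliest of those limits is hour 39, so chilling must start by 39 − 8 = hour 31.
Since packaging (must start by hour 46, minus 3-hour gap → hour 43) depends on it, primary fermentation must finish by hour 43. Backing off its 4-hour duration gives a latest start of hour 39.
Whirlpool feeds chilling (must start by hour 31, minus 2-hour gap → hour 29); primary fermentation (must start by hour 39). Taking the minimum, whirlpool must finish by hour 29 and start by 29 − 9 = hour 20.
Lautering has several dependents: whirlpool (must start by hour 20, minus 3-hour gap → hour 17); chilling (must start by hour 31). The earliest of those limits is hour 17, so lautering must start by 17 − 5 = hour 12.
So lautering can start as early as hour 8 and as late as hour 12, giving 12 − 8 = 4 hours of slack.

4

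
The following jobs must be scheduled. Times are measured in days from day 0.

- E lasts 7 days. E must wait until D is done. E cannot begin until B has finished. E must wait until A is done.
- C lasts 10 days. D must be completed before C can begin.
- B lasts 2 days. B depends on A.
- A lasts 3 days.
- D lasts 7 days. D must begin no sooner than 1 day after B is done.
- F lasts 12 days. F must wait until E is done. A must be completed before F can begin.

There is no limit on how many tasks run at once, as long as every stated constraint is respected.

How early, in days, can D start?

6

Nothing blocks A, so it runs from day 0 to day 3.
After A (finishes day 3), B can start at day 3 and finishes at day 5.
D waits on B (finishes day 5, plus 1-day gap → day 6), so the earliest it can start is day 6.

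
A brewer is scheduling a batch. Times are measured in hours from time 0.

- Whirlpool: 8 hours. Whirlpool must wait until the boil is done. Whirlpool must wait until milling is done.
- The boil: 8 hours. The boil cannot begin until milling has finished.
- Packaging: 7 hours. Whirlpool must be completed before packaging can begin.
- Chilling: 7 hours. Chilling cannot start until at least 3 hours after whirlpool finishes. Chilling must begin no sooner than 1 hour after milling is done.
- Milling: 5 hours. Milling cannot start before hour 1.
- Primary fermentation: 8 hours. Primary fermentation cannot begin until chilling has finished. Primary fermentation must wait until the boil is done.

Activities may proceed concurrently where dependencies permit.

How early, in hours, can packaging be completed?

Milling cannot begin until its own release at hour 1. It runs from hour 1 to 1 + 5 = hour 6.
The boil waits on milling (finishes hour 6), so it starts at hour 6 and finishes at 6 + 8 = hour 14.
Whirlpool cannot start until the boil (finishes hour 14); milling (finishes hour 6). The controlling bound is hour 14, so whirlpool finishes at 14 + 8 = hour 22.
Packaging waits on whirlpool (finishes hour 22), so it starts at hour 22 and finishes at 22 + 7 = hour 29.

29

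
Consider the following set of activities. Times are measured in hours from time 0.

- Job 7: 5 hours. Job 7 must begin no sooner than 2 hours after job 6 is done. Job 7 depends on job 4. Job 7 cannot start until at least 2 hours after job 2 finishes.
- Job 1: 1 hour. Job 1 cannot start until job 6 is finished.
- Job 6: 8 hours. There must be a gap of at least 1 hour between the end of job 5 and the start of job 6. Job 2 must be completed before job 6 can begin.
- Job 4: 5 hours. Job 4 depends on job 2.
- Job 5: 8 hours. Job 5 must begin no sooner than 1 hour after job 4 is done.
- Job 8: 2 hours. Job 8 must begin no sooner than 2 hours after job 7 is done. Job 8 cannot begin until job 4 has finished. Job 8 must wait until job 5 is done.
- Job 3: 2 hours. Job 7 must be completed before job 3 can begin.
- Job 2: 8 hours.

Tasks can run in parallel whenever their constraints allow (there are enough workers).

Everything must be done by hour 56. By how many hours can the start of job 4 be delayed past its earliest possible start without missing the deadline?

Job 2 has no prerequisites, so it starts at hour 0 and finishes at hour 8.
Job 4 cannot begin until job 2 (finishes hour 8). It runs from hour 8 to 8 + 5 = hour 13.

Working backward from the deadline:
To finish by hour 56, job 1 (duration 1) must start no later than hour 55.
Job 3 has no dependents, so it just needs to finish by hour 56. Starting by 56 − 2 = hour 54 achieves that.
Job 8 must finish by hour 56; it takes 2 hours, so it must start by 56 − 2 = hour 54.
Job 7 feeds job 3 (must start by hour 54); job 8 (must start by hour 54, minus 2-hour gap → hour 52). Taking the minimum, job 7 must finish by hour 52 and start by 52 − 5 = hour 47.
For job 6: job 1 (must start by hour 55); job 7 (must start by hour 47, minus 2-hour gap → hour 45). The most restrictive is hour 45; with an 8-hour duration, job 6 must start by hour 37.
Job 5 must finish in time for job 6 (must start by hour 37, minus 1-hour gap → hour 36); job 8 (must start by hour 54). The tightest is hour 36, so job 5 must start by 36 − 8 = hour 28.
Job 4 feeds job 5 (must start by hour 28, minus 1-hour gap → hour 27); job 7 (must start by hour 47); job 8 (must start by hour 54). Taking the minimum, job 4 must finish by hour 27 and start by 27 − 5 = hour 22.
So job 4 can start as early as hour 8 and as late as hour 22, giving 22 − 8 = 14 hours of slack.

14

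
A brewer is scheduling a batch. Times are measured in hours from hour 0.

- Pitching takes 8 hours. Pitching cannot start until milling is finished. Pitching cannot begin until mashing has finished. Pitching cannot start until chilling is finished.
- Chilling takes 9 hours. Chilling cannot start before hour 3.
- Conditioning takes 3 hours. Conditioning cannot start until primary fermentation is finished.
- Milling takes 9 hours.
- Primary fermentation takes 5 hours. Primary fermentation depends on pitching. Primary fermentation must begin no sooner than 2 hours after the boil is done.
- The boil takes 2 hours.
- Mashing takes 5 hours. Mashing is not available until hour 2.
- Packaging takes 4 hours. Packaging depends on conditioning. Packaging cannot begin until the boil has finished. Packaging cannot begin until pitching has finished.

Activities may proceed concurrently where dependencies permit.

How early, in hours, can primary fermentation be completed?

25

Chilling waits on its own release at hour 3, so it starts at hour 3 and finishes at 3 + 9 = hour 12.
The boil has no prerequisites, so it starts at hour 0 and finishes at hour 2.
After its own release at hour 2, mashing can start at hour 2 and finishes at hour 7.
Nothing blocks milling, so it runs from hour 0 to hour 9.
Pitching has to wait for milling (finishes hour 9); mashing (finishes hour 7); chilling (finishes hour 12). The latest of these is hour 12, so pitching runs hour 12 to 12 + 8 = hour 20.
For primary fermentation: pitching (finishes hour 20); the boil (finishes hour 2, plus 2-hour gap → hour 4). Taking the maximum gives a start of hour 20, and it finishes at 20 + 5 = hour 25.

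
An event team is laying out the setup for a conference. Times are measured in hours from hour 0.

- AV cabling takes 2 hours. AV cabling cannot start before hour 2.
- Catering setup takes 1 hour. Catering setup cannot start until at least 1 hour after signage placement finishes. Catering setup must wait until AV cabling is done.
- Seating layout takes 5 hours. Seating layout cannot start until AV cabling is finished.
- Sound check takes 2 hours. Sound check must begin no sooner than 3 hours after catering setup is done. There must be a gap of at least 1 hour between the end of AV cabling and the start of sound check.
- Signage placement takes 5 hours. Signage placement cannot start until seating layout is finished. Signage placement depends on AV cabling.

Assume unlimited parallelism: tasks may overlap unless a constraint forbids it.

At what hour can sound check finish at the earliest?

After its own release at hour 2, AV cabling can start at hour 2 and finishes at hour 4.
Seating layout cannot begin until AV cabling (finishes hour 4). It runs from hour 4 to 4 + 5 = hour 9.
Signage placement cannot start until seating layout (finishes hour 9); AV cabling (finishes hour 4). The controlling bound is hour 9, so signage placement finishes at 9 + 5 = hour 14.
Catering setup cannot start until signage placement (finishes hour 14, plus 1-hour gap → hour 15); AV cabling (finishes hour 4). The controlling bound is hour 15, so catering setup finishes at 15 + 1 = hour 16.
For sound check: catering setup (finishes hour 16, plus 3-hour gap → hour 19); AV cabling (finishes hour 4, plus 1-hour gap → hour 5). Taking the maximum gives a start of hour 19, and it finishes at 19 + 2 = hour 21.

21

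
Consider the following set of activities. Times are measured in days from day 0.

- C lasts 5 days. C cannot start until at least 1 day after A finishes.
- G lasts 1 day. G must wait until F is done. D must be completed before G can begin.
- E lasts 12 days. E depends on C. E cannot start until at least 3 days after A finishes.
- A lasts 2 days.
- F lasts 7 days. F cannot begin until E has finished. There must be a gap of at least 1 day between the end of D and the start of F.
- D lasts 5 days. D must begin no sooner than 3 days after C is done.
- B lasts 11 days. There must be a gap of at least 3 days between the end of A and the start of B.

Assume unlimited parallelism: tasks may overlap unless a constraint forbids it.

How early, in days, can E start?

A has no prerequisites, so it starts at day 0 and finishes at day 2.
C cannot begin until A (finishes day 2, plus 1-day gap → day 3). It runs from day 3 to 3 + 5 = day 8.
E waits on C (finishes day 8); A (finishes day 2, plus 3-day gap → day 5). The latest of these is day 8, which is the earliest E can start.

8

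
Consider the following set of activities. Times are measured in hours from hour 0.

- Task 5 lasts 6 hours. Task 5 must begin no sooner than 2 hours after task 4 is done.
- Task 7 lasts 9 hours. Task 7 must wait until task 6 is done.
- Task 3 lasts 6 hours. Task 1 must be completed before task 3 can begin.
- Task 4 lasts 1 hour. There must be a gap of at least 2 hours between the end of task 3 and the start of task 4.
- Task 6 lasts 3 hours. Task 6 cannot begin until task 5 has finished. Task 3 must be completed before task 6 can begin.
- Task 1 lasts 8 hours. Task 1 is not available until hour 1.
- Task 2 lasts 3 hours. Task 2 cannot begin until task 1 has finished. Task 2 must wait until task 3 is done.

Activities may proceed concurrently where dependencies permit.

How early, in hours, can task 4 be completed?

Task 1 waits on its own release at hour 1, so it starts at hour 1 and finishes at 1 + 8 = hour 9.
Task 3 waits on task 1 (finishes hour 9), so it starts at hour 9 and finishes at 9 + 6 = hour 15.
Task 4 cannot begin until task 3 (finishes hour 15, plus 2-hour gap → hour 17). It runs from hour 17 to 17 + 1 = hour 18.

18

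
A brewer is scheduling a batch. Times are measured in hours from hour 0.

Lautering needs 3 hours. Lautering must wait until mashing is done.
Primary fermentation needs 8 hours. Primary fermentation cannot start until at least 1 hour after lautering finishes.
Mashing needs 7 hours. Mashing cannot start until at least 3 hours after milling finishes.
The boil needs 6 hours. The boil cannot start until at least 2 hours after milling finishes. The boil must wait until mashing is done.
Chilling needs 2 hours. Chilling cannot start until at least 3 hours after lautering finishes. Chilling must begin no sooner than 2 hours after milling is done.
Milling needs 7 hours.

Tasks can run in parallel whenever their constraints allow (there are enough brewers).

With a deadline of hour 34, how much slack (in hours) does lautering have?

5

Milling has no prerequisites, so it starts at hour 0 and finishes at hour 7.
Mashing cannot begin until milling (finishes hour 7, plus 3-hour gap → hour 10). It runs from hour 10 to 10 + 7 = hour 17.
Lautering cannot begin until mashing (finishes hour 17). It runs from hour 17 to 17 + 3 = hour 20.

Working backward from the deadline:
Nothing follows chilling; the deadline of hour 34 is its only limit. It must start by 34 − 2 = hour 32.
Primary fermentation has no dependents, so it just needs to finish by hour 34. Starting by 34 − 8 = hour 26 achieves that.
Lautering must finish in time for chilling (must start by hour 32, minus 3-hour gap → hour 29); primary fermentation (must start by hour 26, minus 1-hour gap → hour 25). The tightest is hour 25, so lautering must start by 25 − 3 = hour 22.
So lautering can start as early as hour 17 and as late as hour 22, giving 22 − 17 = 5 hours of slack.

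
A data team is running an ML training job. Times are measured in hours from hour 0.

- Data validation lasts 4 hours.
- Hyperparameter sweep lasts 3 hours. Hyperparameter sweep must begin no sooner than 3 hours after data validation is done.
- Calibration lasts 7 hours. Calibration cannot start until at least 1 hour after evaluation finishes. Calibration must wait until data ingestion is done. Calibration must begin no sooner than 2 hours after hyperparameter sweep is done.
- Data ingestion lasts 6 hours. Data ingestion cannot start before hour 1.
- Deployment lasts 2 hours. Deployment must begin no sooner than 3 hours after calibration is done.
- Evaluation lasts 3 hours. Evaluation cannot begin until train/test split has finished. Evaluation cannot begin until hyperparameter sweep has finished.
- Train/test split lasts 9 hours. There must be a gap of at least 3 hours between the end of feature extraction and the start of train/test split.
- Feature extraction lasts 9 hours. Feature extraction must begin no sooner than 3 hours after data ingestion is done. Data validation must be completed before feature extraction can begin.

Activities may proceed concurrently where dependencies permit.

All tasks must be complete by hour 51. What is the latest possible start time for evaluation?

Nothing follows deployment; the deadline of hour 51 is its only limit. It must start by 51 − 2 = hour 49.
Since deployment (must start by hour 49, minus 3-hour gap → hour 46) depends on it, calibration must finish by hour 46. Backing off its 7-hour duration gives a latest start of hour 39.
Evaluation feeds into calibration (must start by hour 39, minus 1-hour gap → hour 38); so evaluation must finish by hour 38 and therefore start by hour 35.

35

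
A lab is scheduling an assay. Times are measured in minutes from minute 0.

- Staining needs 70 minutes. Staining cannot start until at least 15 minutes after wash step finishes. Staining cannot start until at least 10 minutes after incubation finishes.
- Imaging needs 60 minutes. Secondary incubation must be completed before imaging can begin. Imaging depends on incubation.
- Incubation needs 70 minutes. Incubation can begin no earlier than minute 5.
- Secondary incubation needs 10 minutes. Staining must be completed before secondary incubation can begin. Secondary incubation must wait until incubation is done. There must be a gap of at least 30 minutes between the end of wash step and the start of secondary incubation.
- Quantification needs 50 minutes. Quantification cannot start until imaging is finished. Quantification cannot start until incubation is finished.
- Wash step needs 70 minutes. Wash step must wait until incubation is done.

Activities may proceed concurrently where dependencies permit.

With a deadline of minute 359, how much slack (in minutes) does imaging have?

Incubation cannot begin until its own release at minute 5. It runs from minute 5 to 5 + 70 = minute 75.
Wash step cannot begin until incubation (finishes minute 75). It runs from minute 75 to 75 + 70 = minute 145.
Staining cannot start until wash step (finishes minute 145, plus 15-minute gap → minute 160); incubation (finishes minute 75, plus 10-minute gap → minute 85). The controlling bound is minute 160, so staining finishes at 160 + 70 = minute 230.
Secondary incubation needs all of staining (finishes minute 230); incubation (finishes minute 75); wash step (finishes minute 145, plus 30-minute gap → minute 175). That puts its earliest start at minute 230; it finishes at 230 + 10 = minute 240.
Imaging needs all of secondary incubation (finishes minute 240); incubation (finishes minute 75). That puts its earliest start at minute 240; it finishes at 240 + 60 = minute 300.

Working backward from the deadline:
Quantification must finish by minute 359; it takes 50 minutes, so it must start by 359 − 50 = minute 309.
Imaging must finish before quantification (must start by minute 309). With a 60-minute duration, imaging must start by 309 − 60 = minute 249.
So imaging can start as early as minute 240 and as late as minute 249, giving 249 − 240 = 9 minutes of slack.

9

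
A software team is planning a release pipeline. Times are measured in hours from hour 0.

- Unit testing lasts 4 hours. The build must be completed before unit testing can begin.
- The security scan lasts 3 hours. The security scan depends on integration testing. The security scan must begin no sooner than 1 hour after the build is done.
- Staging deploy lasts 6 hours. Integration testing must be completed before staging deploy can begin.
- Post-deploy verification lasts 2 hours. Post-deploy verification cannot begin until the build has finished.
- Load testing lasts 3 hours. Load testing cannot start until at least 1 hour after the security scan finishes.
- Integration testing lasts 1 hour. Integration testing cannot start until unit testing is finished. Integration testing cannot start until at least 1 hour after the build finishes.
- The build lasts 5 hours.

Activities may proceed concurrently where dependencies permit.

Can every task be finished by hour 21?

Yes

Nothing blocks the build, so it runs from hour 0 to hour 5.
Post-deploy verification waits on the build (finishes hour 5), so it starts at hour 5 and finishes at 5 + 2 = hour 7.
Unit testing waits on the build (finishes hour 5), so it starts at hour 5 and finishes at 5 + 4 = hour 9.
For integration testing: unit testing (finishes hour 9); the build (finishes hour 5, plus 1-hour gap → hour 6). Taking the maximum gives a start of hour 9, and it finishes at 9 + 1 = hour 10.
Staging deploy cannot begin until integration testing (finishes hour 10). It runs from hour 10 to 10 + 6 = hour 16.
For the security scan: integration testing (finishes hour 10); the build (finishes hour 5, plus 1-hour gap → hour 6). Taking the maximum gives a start of hour 10, and it finishes at 10 + 3 = hour 13.
Load testing cannot begin until the security scan (finishes hour 13, plus 1-hour gap → hour 14). It runs from hour 14 to 14 + 3 = hour 17.
Every task is finished by hour 17, which is no later than the deadline of 21, so the schedule is feasible.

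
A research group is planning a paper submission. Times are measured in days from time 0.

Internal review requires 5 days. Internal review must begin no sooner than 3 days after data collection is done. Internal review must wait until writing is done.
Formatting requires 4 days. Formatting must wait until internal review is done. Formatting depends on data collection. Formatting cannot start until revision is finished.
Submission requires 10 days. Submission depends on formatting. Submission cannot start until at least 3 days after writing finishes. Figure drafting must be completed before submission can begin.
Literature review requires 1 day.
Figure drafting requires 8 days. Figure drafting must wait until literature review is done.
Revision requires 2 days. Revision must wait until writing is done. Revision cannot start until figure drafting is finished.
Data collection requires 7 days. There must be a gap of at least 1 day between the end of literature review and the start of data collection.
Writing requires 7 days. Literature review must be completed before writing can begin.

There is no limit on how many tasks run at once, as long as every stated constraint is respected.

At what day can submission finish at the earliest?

31

Literature review can start immediately at day 0; it finishes at day 1.
Writing cannot begin until literature review (finishes day 1). It runs from day 1 to 1 + 7 = day 8.
Figure drafting cannot begin until literature review (finishes day 1). It runs from day 1 to 1 + 8 = day 9.
Revision cannot start until writing (finishes day 8); figure drafting (finishes day 9). The controlling bound is day 9, so revision finishes at 9 + 2 = day 11.
Data collection cannot begin until literature review (finishes day 1, plus 1-day gap → day 2). It runs from day 2 to 2 + 7 = day 9.
For internal review: data collection (finishes day 9, plus 3-day gap → day 12); writing (finishes day 8). Taking the maximum gives a start of day 12, and it finishes at 12 + 5 = day 17.
Formatting cannot start until internal review (finishes day 17); data collection (finishes day 9); revision (finishes day 11). The controlling bound is day 17, so formatting finishes at 17 + 4 = day 21.
Submission cannot start until formatting (finishes day 21); writing (finishes day 8, plus 3-day gap → day 11); figure drafting (finishes day 9). The controlling bound is day 21, so submission finishes at 21 + 10 = day 31.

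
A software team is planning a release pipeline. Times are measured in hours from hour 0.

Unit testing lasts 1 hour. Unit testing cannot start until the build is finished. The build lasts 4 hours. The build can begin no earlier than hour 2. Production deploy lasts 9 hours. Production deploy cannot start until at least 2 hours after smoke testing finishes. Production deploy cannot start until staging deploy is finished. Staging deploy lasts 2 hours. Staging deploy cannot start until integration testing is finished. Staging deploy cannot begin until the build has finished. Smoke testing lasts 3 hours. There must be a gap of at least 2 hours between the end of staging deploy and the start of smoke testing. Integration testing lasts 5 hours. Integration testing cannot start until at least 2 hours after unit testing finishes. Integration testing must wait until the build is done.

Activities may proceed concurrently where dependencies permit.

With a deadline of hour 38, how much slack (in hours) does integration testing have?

After its own release at hour 2, the build can start at hour 2 and finishes at hour 6.
Unit testing cannot begin until the build (finishes hour 6). It runs from hour 6 to 6 + 1 = hour 7.
Integration testing needs all of unit testing (finishes hour 7, plus 2-hour gap → hour 9); the build (finishes hour 6). That puts its earliest start at hour 9; it finishes at 9 + 5 = hour 14.

Working backward from the deadline:
Production deploy has no dependents, so it just needs to finish by hour 38. Starting by 38 − 9 = hour 29 achieves that.
Since production deploy (must start by hour 29, minus 2-hour gap → hour 27) depends on it, smoke testing must finish by hour 27. Backing off its 3-hour duration gives a latest start of hour 24.
For staging deploy: smoke testing (must start by hour 24, minus 2-hour gap → hour 22); production deploy (must start by hour 29). The most restrictive is hour 22; with a 2-hour duration, staging deploy must start by hour 20.
Integration testing has to be done before staging deploy (must start by hour 20). That means finishing by hour 20, i.e. starting by 20 − 5 = hour 15.
So integration testing can start as early as hour 9 and as late as hour 15, giving 15 − 9 = 6 hours of slack.

6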